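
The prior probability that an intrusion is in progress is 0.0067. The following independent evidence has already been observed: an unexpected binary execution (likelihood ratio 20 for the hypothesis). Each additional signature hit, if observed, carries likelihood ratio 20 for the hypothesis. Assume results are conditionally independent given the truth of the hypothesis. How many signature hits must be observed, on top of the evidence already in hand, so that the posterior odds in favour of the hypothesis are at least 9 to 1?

2

Prior odds = 0.0067/0.9933 = 67/9933.
Bayes factor of the evidence already in hand = 20.
Odds after that evidence = (67/9933) × 20 = 1340/9933.
Target odds = 9.
Need 20ⁿ ≥ 9 ÷ (1340/9933) = 89397/1340.
20¹ = 20 falls short of 89397/1340 but 20² = 400 reaches it, so n = 2.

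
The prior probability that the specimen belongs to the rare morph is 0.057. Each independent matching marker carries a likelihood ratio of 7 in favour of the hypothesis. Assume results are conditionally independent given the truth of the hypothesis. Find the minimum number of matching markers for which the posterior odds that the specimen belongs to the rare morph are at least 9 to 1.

3

Prior odds = 0.057/0.943 = 57/943.
Likelihood ratio per matching marker = 7.
Target odds = 9.
Need (57/943) × 7ⁿ ≥ 9, i.e. 7ⁿ ≥ 2829/19.
7² = 49 falls short of 2829/19 but 7³ = 343 reaches it, so n = 3.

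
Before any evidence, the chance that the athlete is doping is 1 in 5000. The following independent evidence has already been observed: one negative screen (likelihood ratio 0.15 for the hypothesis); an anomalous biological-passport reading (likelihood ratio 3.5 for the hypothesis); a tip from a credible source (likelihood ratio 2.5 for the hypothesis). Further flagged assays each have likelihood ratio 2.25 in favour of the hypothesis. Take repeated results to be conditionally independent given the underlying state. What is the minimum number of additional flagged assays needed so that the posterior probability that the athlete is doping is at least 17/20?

Prior odds = 0.0002/0.9998 = 1/4999.
Combined Bayes factor of the evidence already in hand = 0.15 × 3.5 × 2.5 = 1.3125.
Odds after that evidence = (1/4999) × 1.3125 = 21/79984.
Target odds = 0.85/0.15 = 17/3.
Need 2.25ⁿ ≥ 17/3 ÷ (21/79984) = 1359728/63.
2.25¹² ≈16834.1 falls short of 1359728/63 but 2.25¹³ ≈37876.8 reaches it, so n = 13.

13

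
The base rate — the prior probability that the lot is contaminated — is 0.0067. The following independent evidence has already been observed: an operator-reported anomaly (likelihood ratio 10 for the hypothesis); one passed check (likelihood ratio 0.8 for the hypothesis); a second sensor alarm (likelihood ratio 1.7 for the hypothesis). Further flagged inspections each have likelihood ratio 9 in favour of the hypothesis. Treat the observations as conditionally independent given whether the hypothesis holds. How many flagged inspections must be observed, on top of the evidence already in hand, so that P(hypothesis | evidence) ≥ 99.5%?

Prior odds = 0.0067/0.9933 = 67/9933.
Combined Bayes factor of the evidence already in hand = 10 × 0.8 × 1.7 = 13.6.
Odds after that evidence = (67/9933) × 13.6 = 4556/49665.
Target odds = 0.995/0.005 = 199.
Need 9ⁿ ≥ 199 ÷ (4556/49665) = 9883335/4556.
9³ = 729 falls short of 9883335/4556 but 9⁴ = 6561 reaches it, so n = 4.

4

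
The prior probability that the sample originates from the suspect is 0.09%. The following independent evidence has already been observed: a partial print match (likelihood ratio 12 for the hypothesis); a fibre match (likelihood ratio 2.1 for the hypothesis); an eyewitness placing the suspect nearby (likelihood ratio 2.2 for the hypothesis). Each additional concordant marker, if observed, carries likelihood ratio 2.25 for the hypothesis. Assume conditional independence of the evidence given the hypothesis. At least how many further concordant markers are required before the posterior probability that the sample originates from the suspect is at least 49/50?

Prior odds = 0.0009/0.9991 = 9/9991.
Combined Bayes factor of the evidence already in hand = 12 × 2.1 × 2.2 = 55.44.
Odds after that evidence = (9/9991) × 55.44 = 12474/249775.
Target odds = 0.98/0.02 = 49.
Need 2.25ⁿ ≥ 49 ÷ (12474/249775) = 1748425/1782.
2.25⁸ = 43046721/65536 falls short of 1748425/1782 but 2.25⁹ = 387420489/262144 reaches it, so n = 9.

9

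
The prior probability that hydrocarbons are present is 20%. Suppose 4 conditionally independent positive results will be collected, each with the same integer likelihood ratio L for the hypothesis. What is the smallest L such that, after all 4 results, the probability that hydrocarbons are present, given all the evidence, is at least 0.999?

Prior odds = 0.2/0.8 = 0.25.
Target odds = 0.999/0.001 = 999.
Need L⁴ ≥ 999 ÷ 0.25 = 3996.
7⁴ = 2401 < 3996 ≤ 4096 = 8⁴, so L = 8.

8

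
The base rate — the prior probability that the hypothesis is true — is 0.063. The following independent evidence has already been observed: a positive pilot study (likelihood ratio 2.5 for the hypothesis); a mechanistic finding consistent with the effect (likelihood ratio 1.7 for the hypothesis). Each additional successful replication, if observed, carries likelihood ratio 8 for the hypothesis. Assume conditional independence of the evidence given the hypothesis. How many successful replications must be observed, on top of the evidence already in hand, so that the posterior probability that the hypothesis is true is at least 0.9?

2

Prior odds = 0.063/0.937 = 63/937.
Combined Bayes factor of the evidence already in hand = 2.5 × 1.7 = 4.25.
Odds after that evidence = (63/937) × 4.25 = 1071/3748.
Target odds = 0.9/0.1 = 9.
Need 8ⁿ ≥ 9 ÷ (1071/3748) = 3748/119.
8¹ = 8 falls short of 3748/119 but 8² = 64 reaches it, so n = 2.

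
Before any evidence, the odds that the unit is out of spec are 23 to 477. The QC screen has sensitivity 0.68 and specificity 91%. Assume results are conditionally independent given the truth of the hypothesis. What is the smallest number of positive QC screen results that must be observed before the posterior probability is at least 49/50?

4

Prior odds = 23/477.
False-positive rate = 1 − 0.91 = 0.09; likelihood ratio of a positive = 0.68/0.09 = 68/9.
Target posterior odds = 0.98/0.02 = 49.
Require (68/9)ⁿ ≥ 49 ÷ (23/477) = 23373/23.
(68/9)³ = 314432/729 falls short of 23373/23 but (68/9)⁴ = 21381376/6561 reaches it, so n = 4.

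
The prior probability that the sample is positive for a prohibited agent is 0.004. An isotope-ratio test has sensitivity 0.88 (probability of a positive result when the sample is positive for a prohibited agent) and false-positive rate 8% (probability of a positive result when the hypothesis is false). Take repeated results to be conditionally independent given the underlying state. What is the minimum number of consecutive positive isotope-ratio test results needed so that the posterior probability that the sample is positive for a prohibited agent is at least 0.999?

Prior odds: 0.004 ÷ 0.996 = 1/249.
Likelihood ratio of a positive result = 0.88/0.08 = 11.
Target posterior odds = 0.999/0.001 = 999.
Need (1/249) × 11ⁿ ≥ 999, i.e. 11ⁿ ≥ 248751.
11⁵ = 161051 falls short of 248751 but 11⁶ = 1771561 reaches it, so n = 6.

6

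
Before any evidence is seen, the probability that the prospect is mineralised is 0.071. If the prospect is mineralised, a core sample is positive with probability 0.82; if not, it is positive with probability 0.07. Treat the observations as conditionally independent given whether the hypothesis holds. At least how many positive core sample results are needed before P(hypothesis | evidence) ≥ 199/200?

Prior odds = 0.071/0.929 = 71/929.
Likelihood ratio of a positive = 0.82/0.07 = 82/7.
Target odds: 0.995 ÷ 0.005 = 199.
Need (71/929) × (82/7)ⁿ ≥ 199, i.e. (82/7)ⁿ ≥ 184871/71.
(82/7)³ = 551368/343 falls short of 184871/71 but (82/7)⁴ = 45212176/2401 reaches it, so n = 4.

4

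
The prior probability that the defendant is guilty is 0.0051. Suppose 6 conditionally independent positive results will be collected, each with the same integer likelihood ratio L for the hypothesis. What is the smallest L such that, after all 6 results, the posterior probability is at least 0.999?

Prior odds = 0.0051/0.9949 = 51/9949.
Target odds = 0.999/0.001 = 999.
Need L⁶ ≥ 999 ÷ (51/9949) = 3313017/17.
7⁶ = 117649 < 3313017/17 ≤ 262144 = 8⁶, so L = 8.

8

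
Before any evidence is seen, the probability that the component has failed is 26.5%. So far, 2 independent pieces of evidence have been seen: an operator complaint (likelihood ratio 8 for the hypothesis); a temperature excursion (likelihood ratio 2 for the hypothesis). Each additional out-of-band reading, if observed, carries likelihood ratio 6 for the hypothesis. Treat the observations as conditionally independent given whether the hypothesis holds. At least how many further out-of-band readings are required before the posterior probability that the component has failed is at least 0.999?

Prior odds = 0.265/0.735 = 53/147.
Combined Bayes factor of the evidence already in hand = 8 × 2 = 16.
Odds after that evidence = (53/147) × 16 = 848/147.
Target odds = 0.999/0.001 = 999.
Need 6ⁿ ≥ 999 ÷ (848/147) = 146853/848.
6² = 36 falls short of 146853/848 but 6³ = 216 reaches it, so n = 3.

3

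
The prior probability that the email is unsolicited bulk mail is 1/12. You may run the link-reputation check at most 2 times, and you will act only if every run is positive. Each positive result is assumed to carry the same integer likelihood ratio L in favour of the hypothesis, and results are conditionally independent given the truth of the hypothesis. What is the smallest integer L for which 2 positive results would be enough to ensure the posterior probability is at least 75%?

Prior odds = (1/12)/(11/12) = 1/11.
Target odds = 0.75/0.25 = 3.
Need L² ≥ 3 ÷ (1/11) = 33.
5² = 25 < 33 ≤ 36 = 6², so L = 6.

6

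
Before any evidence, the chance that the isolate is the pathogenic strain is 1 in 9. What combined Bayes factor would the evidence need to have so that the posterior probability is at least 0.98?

392

Prior odds = (1/9)/(8/9) = 0.125.
Target odds = 0.98/0.02 = 49.
Required Bayes factor = 49 ÷ 0.125 = 392.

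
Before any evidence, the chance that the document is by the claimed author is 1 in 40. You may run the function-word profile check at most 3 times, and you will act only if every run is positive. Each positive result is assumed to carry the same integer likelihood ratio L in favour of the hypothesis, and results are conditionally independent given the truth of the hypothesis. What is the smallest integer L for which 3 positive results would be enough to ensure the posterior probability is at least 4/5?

6

Prior odds = 0.025/0.975 = 1/39.
Target odds = 0.8/0.2 = 4.
Need L³ ≥ 4 ÷ (1/39) = 156.
5³ = 125 < 156 ≤ 216 = 6³, so L = 6.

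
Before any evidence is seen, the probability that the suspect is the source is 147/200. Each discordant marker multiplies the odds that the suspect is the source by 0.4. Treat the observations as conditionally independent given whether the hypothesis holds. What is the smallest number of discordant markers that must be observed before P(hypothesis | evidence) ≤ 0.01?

Prior odds: 0.735 ÷ 0.265 = 147/53.
Likelihood ratio per discordant marker = 0.4.
Target odds: 0.01 ÷ 0.99 = 1/99.
Need (147/53) × 0.4ⁿ ≤ 1/99, i.e. 0.4ⁿ ≤ 53/14553.
0.4⁶ = 64/15625 is still above 53/14553 but 0.4⁷ = 128/78125 is at or below it, so n = 7.

7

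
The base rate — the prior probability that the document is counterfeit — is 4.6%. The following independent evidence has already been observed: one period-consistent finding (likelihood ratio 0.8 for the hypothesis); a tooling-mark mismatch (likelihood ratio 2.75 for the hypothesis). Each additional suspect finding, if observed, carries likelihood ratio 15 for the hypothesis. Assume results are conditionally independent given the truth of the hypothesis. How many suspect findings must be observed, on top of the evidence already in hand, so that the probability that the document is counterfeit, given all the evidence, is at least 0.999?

Prior odds = 0.046/0.954 = 23/477.
Combined Bayes factor of the evidence already in hand = 0.8 × 2.75 = 2.2.
Odds after that evidence = (23/477) × 2.2 = 253/2385.
Target odds = 0.999/0.001 = 999.
Need 15ⁿ ≥ 999 ÷ (253/2385) = 2382615/253.
15³ = 3375 falls short of 2382615/253 but 15⁴ = 50625 reaches it, so n = 4.

4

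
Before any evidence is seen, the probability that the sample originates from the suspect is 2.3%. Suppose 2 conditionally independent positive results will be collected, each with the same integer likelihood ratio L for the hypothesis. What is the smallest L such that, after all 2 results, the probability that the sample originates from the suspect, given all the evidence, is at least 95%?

Prior odds = 0.023/0.977 = 23/977.
Target odds = 0.95/0.05 = 19.
Need L² ≥ 19 ÷ (23/977) = 18563/23.
28² = 784 < 18563/23 ≤ 841 = 29², so L = 29.

29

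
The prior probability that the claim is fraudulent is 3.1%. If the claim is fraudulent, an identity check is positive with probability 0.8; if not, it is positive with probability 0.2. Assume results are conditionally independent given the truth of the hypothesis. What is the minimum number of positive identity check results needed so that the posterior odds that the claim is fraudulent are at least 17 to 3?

Prior odds: 0.031 ÷ 0.969 = 31/969.
Likelihood ratio of a positive = 0.8/0.2 = 4.
Target odds = 17/3.
Require 4ⁿ ≥ 17/3 ÷ (31/969) = 5491/31.
4³ = 64 falls short of 5491/31 but 4⁴ = 256 reaches it, so n = 4.

4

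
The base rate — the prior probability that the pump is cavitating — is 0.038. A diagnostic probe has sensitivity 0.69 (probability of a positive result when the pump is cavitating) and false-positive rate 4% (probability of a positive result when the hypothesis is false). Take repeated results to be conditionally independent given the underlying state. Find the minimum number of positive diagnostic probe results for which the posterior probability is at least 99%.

3

Prior odds: 0.038 ÷ 0.962 = 19/481.
Likelihood ratio of a positive result = 0.69/0.04 = 17.25.
Target odds: 0.99 ÷ 0.01 = 99.
Need (19/481) × 17.25ⁿ ≥ 99, i.e. 17.25ⁿ ≥ 47619/19.
17.25² = 297.5625 falls short of 47619/19 but 17.25³ = 5132.953125 reaches it, so n = 3.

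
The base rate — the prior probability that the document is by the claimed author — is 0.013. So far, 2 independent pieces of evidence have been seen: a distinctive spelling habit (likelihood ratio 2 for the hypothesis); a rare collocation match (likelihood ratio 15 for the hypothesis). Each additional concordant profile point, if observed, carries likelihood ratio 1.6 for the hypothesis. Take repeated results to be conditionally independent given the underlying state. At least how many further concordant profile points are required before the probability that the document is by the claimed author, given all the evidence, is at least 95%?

9

Prior odds = 0.013/0.987 = 13/987.
Combined Bayes factor of the evidence already in hand = 2 × 15 = 30.
Odds after that evidence = (13/987) × 30 = 130/329.
Target odds = 0.95/0.05 = 19.
Need 1.6ⁿ ≥ 19 ÷ (130/329) = 6251/130.
1.6⁸ = 16777216/390625 falls short of 6251/130 but 1.6⁹ = 134217728/1953125 reaches it, so n = 9.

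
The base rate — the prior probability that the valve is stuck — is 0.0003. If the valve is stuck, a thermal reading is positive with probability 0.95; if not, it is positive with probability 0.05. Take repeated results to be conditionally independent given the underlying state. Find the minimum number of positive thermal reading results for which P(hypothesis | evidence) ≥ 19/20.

Prior odds: 0.0003 ÷ 0.9997 = 3/9997.
Likelihood ratio of a positive = 0.95/0.05 = 19.
Target posterior odds = 0.95/0.05 = 19.
Require 19ⁿ ≥ 19 ÷ (3/9997) = 189943/3.
19³ = 6859 falls short of 189943/3 but 19⁴ = 130321 reaches it, so n = 4.

4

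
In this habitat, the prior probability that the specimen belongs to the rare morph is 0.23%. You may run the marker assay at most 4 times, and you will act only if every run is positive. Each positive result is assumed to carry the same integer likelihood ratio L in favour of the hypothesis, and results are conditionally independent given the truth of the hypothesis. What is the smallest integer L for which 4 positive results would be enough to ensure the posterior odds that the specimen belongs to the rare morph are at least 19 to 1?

10

Prior odds = 0.0023/0.9977 = 23/9977.
Target odds = 19.
Need L⁴ ≥ 19 ÷ (23/9977) = 189563/23.
9⁴ = 6561 < 189563/23 ≤ 10000 = 10⁴, so L = 10.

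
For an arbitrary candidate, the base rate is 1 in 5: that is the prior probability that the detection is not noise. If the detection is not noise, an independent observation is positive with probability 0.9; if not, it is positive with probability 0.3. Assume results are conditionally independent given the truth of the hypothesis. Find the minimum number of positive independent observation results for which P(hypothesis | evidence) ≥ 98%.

Prior odds = 0.2/0.8 = 0.25.
Likelihood ratio of a positive = 0.9/0.3 = 3.
Target posterior odds = 0.98/0.02 = 49.
Need 0.25 × 3ⁿ ≥ 49, i.e. 3ⁿ ≥ 196.
3⁴ = 81 falls short of 196 but 3⁵ = 243 reaches it, so n = 5.

5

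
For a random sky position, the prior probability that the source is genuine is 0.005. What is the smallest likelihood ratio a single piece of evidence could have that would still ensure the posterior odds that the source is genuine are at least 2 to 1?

398

Prior odds = 0.005/0.995 = 1/199.
Target odds = 2.
Required Bayes factor = 2 ÷ (1/199) = 398.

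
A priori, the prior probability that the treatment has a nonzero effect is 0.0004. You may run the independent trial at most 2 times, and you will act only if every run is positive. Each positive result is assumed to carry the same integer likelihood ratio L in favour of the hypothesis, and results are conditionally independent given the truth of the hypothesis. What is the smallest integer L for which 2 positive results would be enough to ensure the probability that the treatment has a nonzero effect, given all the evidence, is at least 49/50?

350

Prior odds = 0.0004/0.9996 = 1/2499.
Target odds = 0.98/0.02 = 49.
Need L² ≥ 49 ÷ (1/2499) = 122451.
349² = 121801 < 122451 ≤ 122500 = 350², so L = 350.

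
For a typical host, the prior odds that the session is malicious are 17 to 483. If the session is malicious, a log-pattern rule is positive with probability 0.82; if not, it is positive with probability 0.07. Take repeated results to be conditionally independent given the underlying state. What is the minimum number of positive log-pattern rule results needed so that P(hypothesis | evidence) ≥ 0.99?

4

Prior odds = 17/483.
Likelihood ratio of a positive = 0.82/0.07 = 82/7.
Target odds: 0.99 ÷ 0.01 = 99.
Need (17/483) × (82/7)ⁿ ≥ 99, i.e. (82/7)ⁿ ≥ 47817/17.
(82/7)³ = 551368/343 falls short of 47817/17 but (82/7)⁴ = 45212176/2401 reaches it, so n = 4.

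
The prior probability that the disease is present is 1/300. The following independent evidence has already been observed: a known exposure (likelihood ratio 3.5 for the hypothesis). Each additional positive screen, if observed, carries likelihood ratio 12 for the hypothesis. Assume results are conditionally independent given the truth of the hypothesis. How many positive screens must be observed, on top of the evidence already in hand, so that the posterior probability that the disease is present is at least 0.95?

Prior odds = (1/300)/(299/300) = 1/299.
Bayes factor of the evidence already in hand = 3.5.
Odds after that evidence = (1/299) × 3.5 = 7/598.
Target odds = 0.95/0.05 = 19.
Need 12ⁿ ≥ 19 ÷ (7/598) = 11362/7.
12² = 144 falls short of 11362/7 but 12³ = 1728 reaches it, so n = 3.

3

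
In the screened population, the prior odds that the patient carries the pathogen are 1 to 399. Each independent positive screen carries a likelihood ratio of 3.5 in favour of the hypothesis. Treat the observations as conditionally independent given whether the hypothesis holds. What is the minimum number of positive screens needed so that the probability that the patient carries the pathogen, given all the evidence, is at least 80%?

Prior odds = 1/399.
Likelihood ratio per positive screen = 3.5.
Target odds: 0.8 ÷ 0.2 = 4.
Require 3.5ⁿ ≥ 4 ÷ (1/399) = 1596.
3.5⁵ = 525.21875 falls short of 1596 but 3.5⁶ = 1838.265625 reaches it, so n = 6.

6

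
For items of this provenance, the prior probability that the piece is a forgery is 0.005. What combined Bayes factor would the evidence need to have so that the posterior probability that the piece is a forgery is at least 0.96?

4776

Prior odds = 0.005/0.995 = 1/199.
Target odds = 0.96/0.04 = 24.
Required Bayes factor = 24 ÷ (1/199) = 4776.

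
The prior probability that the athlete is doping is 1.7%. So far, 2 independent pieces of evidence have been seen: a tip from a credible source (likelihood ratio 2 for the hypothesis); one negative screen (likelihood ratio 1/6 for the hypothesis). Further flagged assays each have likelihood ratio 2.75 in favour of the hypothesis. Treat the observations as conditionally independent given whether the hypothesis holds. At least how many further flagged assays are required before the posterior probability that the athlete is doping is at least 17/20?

Prior odds = 0.017/0.983 = 17/983.
Combined Bayes factor of the evidence already in hand = 2 × (1/6) = 1/3.
Odds after that evidence = (17/983) × 1/3 = 17/2949.
Target odds = 0.85/0.15 = 17/3.
Need 2.75ⁿ ≥ 17/3 ÷ (17/2949) = 983.
2.75⁶ = 1771561/4096 falls short of 983 but 2.75⁷ = 19487171/16384 reaches it, so n = 7.

7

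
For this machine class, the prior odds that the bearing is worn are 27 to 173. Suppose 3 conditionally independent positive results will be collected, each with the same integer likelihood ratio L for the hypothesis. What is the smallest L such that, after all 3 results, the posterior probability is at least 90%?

4

Prior odds = 27/173.
Target odds = 0.9/0.1 = 9.
Need L³ ≥ 9 ÷ (27/173) = 173/3.
3³ = 27 < 173/3 ≤ 64 = 4³, so L = 4.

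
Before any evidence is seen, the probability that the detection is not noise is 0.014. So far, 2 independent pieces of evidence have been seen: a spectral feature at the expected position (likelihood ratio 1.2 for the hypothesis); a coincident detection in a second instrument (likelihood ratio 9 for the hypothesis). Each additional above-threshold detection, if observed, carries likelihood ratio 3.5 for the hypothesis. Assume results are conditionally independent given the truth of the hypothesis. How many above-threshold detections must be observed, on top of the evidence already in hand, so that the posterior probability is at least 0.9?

Prior odds = 0.014/0.986 = 7/493.
Combined Bayes factor of the evidence already in hand = 1.2 × 9 = 10.8.
Odds after that evidence = (7/493) × 10.8 = 378/2465.
Target odds = 0.9/0.1 = 9.
Need 3.5ⁿ ≥ 9 ÷ (378/2465) = 2465/42.
3.5³ = 42.875 falls short of 2465/42 but 3.5⁴ = 150.0625 reaches it, so n = 4.

4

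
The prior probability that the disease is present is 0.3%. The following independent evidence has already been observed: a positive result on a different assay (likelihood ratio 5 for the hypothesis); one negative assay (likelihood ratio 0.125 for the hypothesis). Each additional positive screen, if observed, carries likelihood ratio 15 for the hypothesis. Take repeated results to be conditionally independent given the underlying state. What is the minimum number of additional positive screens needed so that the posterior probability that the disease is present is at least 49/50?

Prior odds = 0.003/0.997 = 3/997.
Combined Bayes factor of the evidence already in hand = 5 × 0.125 = 0.625.
Odds after that evidence = (3/997) × 0.625 = 15/7976.
Target odds = 0.98/0.02 = 49.
Need 15ⁿ ≥ 49 ÷ (15/7976) = 390824/15.
15³ = 3375 falls short of 390824/15 but 15⁴ = 50625 reaches it, so n = 4.

4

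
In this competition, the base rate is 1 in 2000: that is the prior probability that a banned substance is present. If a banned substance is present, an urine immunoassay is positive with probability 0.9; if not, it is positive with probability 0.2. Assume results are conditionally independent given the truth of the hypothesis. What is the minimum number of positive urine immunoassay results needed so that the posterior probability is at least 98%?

Prior odds = 0.0005/0.9995 = 1/1999.
Likelihood ratio of a positive = 0.9/0.2 = 4.5.
Target odds: 0.98 ÷ 0.02 = 49.
Require 4.5ⁿ ≥ 49 ÷ (1/1999) = 97951.
4.5⁷ = 4782969/128 falls short of 97951 but 4.5⁸ = 43046721/256 reaches it, so n = 8.

8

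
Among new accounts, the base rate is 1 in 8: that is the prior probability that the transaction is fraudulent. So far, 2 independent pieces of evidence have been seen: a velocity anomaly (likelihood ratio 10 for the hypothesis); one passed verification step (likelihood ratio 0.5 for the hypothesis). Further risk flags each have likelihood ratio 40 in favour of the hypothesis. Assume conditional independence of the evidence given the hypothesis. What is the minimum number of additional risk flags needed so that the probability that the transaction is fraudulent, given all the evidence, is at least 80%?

1

Prior odds = 0.125/0.875 = 1/7.
Combined Bayes factor of the evidence already in hand = 10 × 0.5 = 5.
Odds after that evidence = (1/7) × 5 = 5/7.
Target odds = 0.8/0.2 = 4.
Need 40ⁿ ≥ 4 ÷ (5/7) = 5.6.
40¹ = 40, which meets the required 5.6; so n = 1.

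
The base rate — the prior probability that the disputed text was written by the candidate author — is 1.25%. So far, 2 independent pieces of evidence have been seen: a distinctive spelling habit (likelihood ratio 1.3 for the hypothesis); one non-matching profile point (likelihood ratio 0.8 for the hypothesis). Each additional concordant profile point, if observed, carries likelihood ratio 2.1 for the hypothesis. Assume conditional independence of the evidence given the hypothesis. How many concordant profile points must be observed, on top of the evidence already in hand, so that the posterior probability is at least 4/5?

8

Prior odds = 0.0125/0.9875 = 1/79.
Combined Bayes factor of the evidence already in hand = 1.3 × 0.8 = 1.04.
Odds after that evidence = (1/79) × 1.04 = 26/1975.
Target odds = 0.8/0.2 = 4.
Need 2.1ⁿ ≥ 4 ÷ (26/1975) = 3950/13.
2.1⁷ ≈180.109 falls short of 3950/13 but 2.1⁸ ≈378.229 reaches it, so n = 8.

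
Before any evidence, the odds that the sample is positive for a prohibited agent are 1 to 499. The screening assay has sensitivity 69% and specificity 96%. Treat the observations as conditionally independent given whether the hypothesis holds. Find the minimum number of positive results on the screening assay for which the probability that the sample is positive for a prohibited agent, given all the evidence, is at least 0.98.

Prior odds = 1/499.
False-positive rate = 1 − 0.96 = 0.04; likelihood ratio of a positive = 0.69/0.04 = 17.25.
Target odds: 0.98 ÷ 0.02 = 49.
Require 17.25ⁿ ≥ 49 ÷ (1/499) = 24451.
17.25³ = 5132.953125 falls short of 24451 but 17.25⁴ = 22667121/256 reaches it, so n = 4.

4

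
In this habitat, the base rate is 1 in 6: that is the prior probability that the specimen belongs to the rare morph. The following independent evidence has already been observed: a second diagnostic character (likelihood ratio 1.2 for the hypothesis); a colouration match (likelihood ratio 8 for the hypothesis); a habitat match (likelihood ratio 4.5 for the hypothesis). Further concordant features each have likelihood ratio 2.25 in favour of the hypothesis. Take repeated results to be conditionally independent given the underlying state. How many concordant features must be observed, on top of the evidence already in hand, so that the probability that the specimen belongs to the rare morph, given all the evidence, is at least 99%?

Prior odds = (1/6)/(5/6) = 0.2.
Combined Bayes factor of the evidence already in hand = 1.2 × 8 × 4.5 = 43.2.
Odds after that evidence = 0.2 × 43.2 = 8.64.
Target odds = 0.99/0.01 = 99.
Need 2.25ⁿ ≥ 99 ÷ 8.64 = 275/24.
2.25³ = 11.390625 falls short of 275/24 but 2.25⁴ = 25.62890625 reaches it, so n = 4.

4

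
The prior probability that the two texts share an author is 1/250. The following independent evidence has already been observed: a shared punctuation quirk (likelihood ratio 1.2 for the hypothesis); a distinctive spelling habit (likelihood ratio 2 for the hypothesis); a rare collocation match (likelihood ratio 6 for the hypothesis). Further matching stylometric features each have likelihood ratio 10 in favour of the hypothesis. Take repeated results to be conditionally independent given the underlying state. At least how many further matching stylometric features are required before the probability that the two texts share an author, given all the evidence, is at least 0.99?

Prior odds = 0.004/0.996 = 1/249.
Combined Bayes factor of the evidence already in hand = 1.2 × 2 × 6 = 14.4.
Odds after that evidence = (1/249) × 14.4 = 24/415.
Target odds = 0.99/0.01 = 99.
Need 10ⁿ ≥ 99 ÷ (24/415) = 1711.875.
10³ = 1000 falls short of 1711.875 but 10⁴ = 10000 reaches it, so n = 4.

4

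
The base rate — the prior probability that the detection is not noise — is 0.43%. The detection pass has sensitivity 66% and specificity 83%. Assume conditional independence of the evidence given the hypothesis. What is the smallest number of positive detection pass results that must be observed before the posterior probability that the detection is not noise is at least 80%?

Prior odds: 0.0043 ÷ 0.9957 = 43/9957.
False-positive rate = 1 − 0.83 = 0.17; likelihood ratio of a positive = 0.66/0.17 = 66/17.
Target posterior odds = 0.8/0.2 = 4.
Need (43/9957) × (66/17)ⁿ ≥ 4, i.e. (66/17)ⁿ ≥ 39828/43.
(66/17)⁵ ≈882.013 falls short of 39828/43 but (66/17)⁶ ≈3424.29 reaches it, so n = 6.

6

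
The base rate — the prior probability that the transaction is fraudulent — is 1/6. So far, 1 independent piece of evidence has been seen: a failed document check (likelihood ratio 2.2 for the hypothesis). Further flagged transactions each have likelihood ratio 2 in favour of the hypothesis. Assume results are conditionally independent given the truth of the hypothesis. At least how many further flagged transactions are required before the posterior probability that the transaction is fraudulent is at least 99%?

Prior odds = (1/6)/(5/6) = 0.2.
Bayes factor of the evidence already in hand = 2.2.
Odds after that evidence = 0.2 × 2.2 = 0.44.
Target odds = 0.99/0.01 = 99.
Need 2ⁿ ≥ 99 ÷ 0.44 = 225.
2⁷ = 128 falls short of 225 but 2⁸ = 256 reaches it, so n = 8.

8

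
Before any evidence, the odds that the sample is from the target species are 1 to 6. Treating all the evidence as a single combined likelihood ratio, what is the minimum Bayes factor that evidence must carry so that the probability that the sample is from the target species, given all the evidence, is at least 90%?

Prior odds = 1/6.
Target odds = 0.9/0.1 = 9.
Required Bayes factor = 9 ÷ (1/6) = 54.

54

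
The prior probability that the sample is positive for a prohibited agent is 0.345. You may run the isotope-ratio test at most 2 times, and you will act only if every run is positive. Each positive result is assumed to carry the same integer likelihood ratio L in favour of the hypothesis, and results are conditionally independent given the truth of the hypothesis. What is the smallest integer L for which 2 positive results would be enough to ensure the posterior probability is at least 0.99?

Prior odds = 0.345/0.655 = 69/131.
Target odds = 0.99/0.01 = 99.
Need L² ≥ 99 ÷ (69/131) = 4323/23.
13² = 169 < 4323/23 ≤ 196 = 14², so L = 14.

14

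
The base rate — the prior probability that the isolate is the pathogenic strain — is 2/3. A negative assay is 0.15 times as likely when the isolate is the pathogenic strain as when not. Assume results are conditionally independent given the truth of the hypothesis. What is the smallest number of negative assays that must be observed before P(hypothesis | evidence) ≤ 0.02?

Prior odds = (2/3)/(1/3) = 2.
Likelihood ratio per negative assay = 0.15.
Target odds: 0.02 ÷ 0.98 = 1/49.
Need 2 × 0.15ⁿ ≤ 1/49, i.e. 0.15ⁿ ≤ 1/98.
0.15² = 0.0225 is still above 1/98 but 0.15³ = 0.003375 is at or below it, so n = 3.

3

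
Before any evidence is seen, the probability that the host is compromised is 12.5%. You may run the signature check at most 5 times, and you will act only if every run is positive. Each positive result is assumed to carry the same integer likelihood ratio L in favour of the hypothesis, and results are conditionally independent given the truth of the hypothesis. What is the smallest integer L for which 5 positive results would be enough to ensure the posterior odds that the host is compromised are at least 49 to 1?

4

Prior odds = 0.125/0.875 = 1/7.
Target odds = 49.
Need L⁵ ≥ 49 ÷ (1/7) = 343.
3⁵ = 243 < 343 ≤ 1024 = 4⁵, so L = 4.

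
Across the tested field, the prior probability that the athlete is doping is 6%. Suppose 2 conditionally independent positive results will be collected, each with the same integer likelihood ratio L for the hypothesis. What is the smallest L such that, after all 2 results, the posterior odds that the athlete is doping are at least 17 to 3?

10

Prior odds = 0.06/0.94 = 3/47.
Target odds = 17/3.
Need L² ≥ 17/3 ÷ (3/47) = 799/9.
9² = 81 < 799/9 ≤ 100 = 10², so L = 10.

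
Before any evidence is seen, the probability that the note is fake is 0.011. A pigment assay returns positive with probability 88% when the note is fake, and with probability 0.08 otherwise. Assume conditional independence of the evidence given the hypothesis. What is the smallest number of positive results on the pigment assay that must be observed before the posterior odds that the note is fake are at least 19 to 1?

4

Prior odds = 0.011/0.989 = 11/989.
Likelihood ratio of a positive result = 0.88/0.08 = 11.
Target odds = 19.
Need (11/989) × 11ⁿ ≥ 19, i.e. 11ⁿ ≥ 18791/11.
11³ = 1331 falls short of 18791/11 but 11⁴ = 14641 reaches it, so n = 4.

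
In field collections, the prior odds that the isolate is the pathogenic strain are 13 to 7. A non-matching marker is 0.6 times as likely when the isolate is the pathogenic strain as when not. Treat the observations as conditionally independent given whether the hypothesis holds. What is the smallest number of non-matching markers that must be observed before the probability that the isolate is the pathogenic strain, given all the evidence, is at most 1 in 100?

11

Prior odds = 13/7.
Likelihood ratio per non-matching marker = 0.6.
Target odds: 0.01 ÷ 0.99 = 1/99.
Need (13/7) × 0.6ⁿ ≤ 1/99, i.e. 0.6ⁿ ≤ 7/1287.
0.6¹⁰ = 59049/9765625 is still above 7/1287 but 0.6¹¹ = 177147/48828125 is at or below it, so n = 11.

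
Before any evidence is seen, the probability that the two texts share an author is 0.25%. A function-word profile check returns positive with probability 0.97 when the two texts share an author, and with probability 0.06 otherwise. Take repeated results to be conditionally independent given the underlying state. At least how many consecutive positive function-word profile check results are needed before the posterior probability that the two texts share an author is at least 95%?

Prior odds: 0.0025 ÷ 0.9975 = 1/399.
Likelihood ratio of a positive result = 0.97/0.06 = 97/6.
Target posterior odds = 0.95/0.05 = 19.
Require (97/6)ⁿ ≥ 19 ÷ (1/399) = 7581.
(97/6)³ = 912673/216 falls short of 7581 but (97/6)⁴ = 88529281/1296 reaches it, so n = 4.

4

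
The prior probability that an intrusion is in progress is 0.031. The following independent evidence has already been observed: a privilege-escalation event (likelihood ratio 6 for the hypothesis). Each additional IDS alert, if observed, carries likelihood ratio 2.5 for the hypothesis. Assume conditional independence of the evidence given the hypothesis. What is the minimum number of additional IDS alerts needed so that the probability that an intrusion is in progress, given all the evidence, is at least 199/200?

8

Prior odds = 0.031/0.969 = 31/969.
Bayes factor of the evidence already in hand = 6.
Odds after that evidence = (31/969) × 6 = 62/323.
Target odds = 0.995/0.005 = 199.
Need 2.5ⁿ ≥ 199 ÷ (62/323) = 64277/62.
2.5⁷ = 610.3515625 falls short of 64277/62 but 2.5⁸ = 390625/256 reaches it, so n = 8.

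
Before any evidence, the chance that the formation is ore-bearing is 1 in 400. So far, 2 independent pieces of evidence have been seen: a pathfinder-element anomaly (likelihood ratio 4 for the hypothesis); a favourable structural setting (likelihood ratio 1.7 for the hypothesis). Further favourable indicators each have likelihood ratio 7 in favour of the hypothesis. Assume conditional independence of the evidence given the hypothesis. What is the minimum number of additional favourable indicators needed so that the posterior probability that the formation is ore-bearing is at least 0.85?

Prior odds = 0.0025/0.9975 = 1/399.
Combined Bayes factor of the evidence already in hand = 4 × 1.7 = 6.8.
Odds after that evidence = (1/399) × 6.8 = 34/1995.
Target odds = 0.85/0.15 = 17/3.
Need 7ⁿ ≥ 17/3 ÷ (34/1995) = 332.5.
7² = 49 falls short of 332.5 but 7³ = 343 reaches it, so n = 3.

3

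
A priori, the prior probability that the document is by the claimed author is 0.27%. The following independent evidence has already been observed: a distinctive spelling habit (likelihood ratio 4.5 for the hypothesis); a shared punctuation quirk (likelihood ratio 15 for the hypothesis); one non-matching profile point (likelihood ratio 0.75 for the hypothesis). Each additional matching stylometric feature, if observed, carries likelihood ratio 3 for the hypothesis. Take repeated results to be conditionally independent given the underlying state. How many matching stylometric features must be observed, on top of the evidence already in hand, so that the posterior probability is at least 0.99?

6

Prior odds = 0.0027/0.9973 = 27/9973.
Combined Bayes factor of the evidence already in hand = 4.5 × 15 × 0.75 = 50.625.
Odds after that evidence = (27/9973) × 50.625 = 10935/79784.
Target odds = 0.99/0.01 = 99.
Need 3ⁿ ≥ 99 ÷ (10935/79784) = 877624/1215.
3⁵ = 243 falls short of 877624/1215 but 3⁶ = 729 reaches it, so n = 6.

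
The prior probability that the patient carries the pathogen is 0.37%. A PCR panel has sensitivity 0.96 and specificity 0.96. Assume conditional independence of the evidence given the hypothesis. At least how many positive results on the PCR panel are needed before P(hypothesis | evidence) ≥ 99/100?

Prior odds: 0.0037 ÷ 0.9963 = 37/9963.
False-positive rate = 1 − 0.96 = 0.04; likelihood ratio of a positive = 0.96/0.04 = 24.
Target odds: 0.99 ÷ 0.01 = 99.
Require 24ⁿ ≥ 99 ÷ (37/9963) = 986337/37.
24³ = 13824 falls short of 986337/37 but 24⁴ = 331776 reaches it, so n = 4.

4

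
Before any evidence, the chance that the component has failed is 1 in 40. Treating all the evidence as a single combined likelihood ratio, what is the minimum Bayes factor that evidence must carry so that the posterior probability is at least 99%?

3861

Prior odds = 0.025/0.975 = 1/39.
Target odds = 0.99/0.01 = 99.
Required Bayes factor = 99 ÷ (1/39) = 3861.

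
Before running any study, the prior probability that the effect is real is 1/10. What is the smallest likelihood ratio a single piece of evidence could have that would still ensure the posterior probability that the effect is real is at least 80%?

Prior odds = 0.1/0.9 = 1/9.
Target odds = 0.8/0.2 = 4.
Required Bayes factor = 4 ÷ (1/9) = 36.

36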